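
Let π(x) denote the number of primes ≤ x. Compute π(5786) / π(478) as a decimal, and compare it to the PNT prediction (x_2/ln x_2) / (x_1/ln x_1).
π(5786)/π(478) = 759/91 ≈ 8.3407;  PNT prediction ≈ 8.6205.

π(478) = 91 and π(5786) = 759, so π(5786)/π(478) ≈ 8.3407. The PNT-predicted ratio is (5786/ln(5786)) / (478/ln(478)) ≈ 8.6205. The two agree to within a few percent, as expected.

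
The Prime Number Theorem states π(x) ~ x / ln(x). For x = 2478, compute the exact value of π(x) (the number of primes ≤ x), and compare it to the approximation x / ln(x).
π(2478) = 367;  x/ln(x) ≈ 317.07;  relative error ≈ 13.60%.

Directly count primes up to 2478: π(2478) = 367. The PNT approximation gives 2478/ln(2478) ≈ 2478/7.81521 ≈ 317.07. Relative error (π(x) − x/ln(x)) / π(x) ≈ 13.60%; the approximation is known to undercount slightly (Li(x) is a better estimate).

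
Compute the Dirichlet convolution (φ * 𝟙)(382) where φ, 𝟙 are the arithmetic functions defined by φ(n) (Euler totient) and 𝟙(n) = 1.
(φ * 𝟙)(382) = 382

Divisors of 382: [1, 2, 191, 382]. For each d | 382:
  d = 1: φ(1) · 𝟙(382/1) = 1 · 1 = 1
  d = 2: φ(2) · 𝟙(382/2) = 1 · 1 = 1
  d = 191: φ(191) · 𝟙(382/191) = 190 · 1 = 190
  d = 382: φ(382) · 𝟙(382/382) = 190 · 1 = 190
Summing: (φ * 𝟙)(382) = 1 + 1 + 190 + 190 = 382.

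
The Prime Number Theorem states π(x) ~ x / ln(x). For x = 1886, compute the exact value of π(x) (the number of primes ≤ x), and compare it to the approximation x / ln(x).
π(1886) = 289;  x/ln(x) ≈ 250.06;  relative error ≈ 13.47%.

Directly count primes up to 1886: π(1886) = 289. The PNT approximation gives 1886/ln(1886) ≈ 1886/7.54221 ≈ 250.06. Relative error (π(x) − x/ln(x)) / π(x) ≈ 13.47%; the approximation is known to undercount slightly (Li(x) is a better estimate).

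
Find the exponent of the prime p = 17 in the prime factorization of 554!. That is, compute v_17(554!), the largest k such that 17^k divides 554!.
v_17(554!) = 33

Legendre's formula: v_p(n!) = Σ_{k ≥ 1} ⌊n / p^k⌋. For p = 17, n = 554, the terms are:
  ⌊554/17^1⌋ = ⌊554/17⌋ = 32
  ⌊554/17^2⌋ = ⌊554/289⌋ = 1
(the next term ⌊554/17^3⌋ = 0, terminating the sum). Summing: v_17(554!) = 32 + 1 = 33.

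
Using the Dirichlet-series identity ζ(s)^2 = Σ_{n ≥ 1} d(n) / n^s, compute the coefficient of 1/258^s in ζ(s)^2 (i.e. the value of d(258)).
d(258) = 8

ζ(s)^2 = (Σ 1/m^s)(Σ 1/k^s). The coefficient of 1/n^s in the product is the number of ordered pairs (m, k) with mk = n, which equals d(n). For n = 258, divisors are [1, 2, 3, 6, 43, 86, 129, 258], so d(258) = 8.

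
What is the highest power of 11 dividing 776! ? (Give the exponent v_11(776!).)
v_11(776!) = 76

Legendre's formula: v_p(n!) = Σ_{k ≥ 1} ⌊n / p^k⌋. For p = 11, n = 776, the terms are:
  ⌊776/11^1⌋ = ⌊776/11⌋ = 70
  ⌊776/11^2⌋ = ⌊776/121⌋ = 6
(the next term ⌊776/11^3⌋ = 0, terminating the sum). Summing: v_11(776!) = 70 + 6 = 76.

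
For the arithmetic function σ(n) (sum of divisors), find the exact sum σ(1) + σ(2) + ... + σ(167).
Σ_{n ≤ 167} σ(n) = 22875

Compute σ(n) for each 1 ≤ n ≤ 167: σ(1) = 1, σ(2) = 3, σ(3) = 4, σ(4) = 7, σ(5) = 6, σ(6) = 12, σ(7) = 8, σ(8) = 15, σ(9) = 13, σ(10) = 18, σ(11) = 12, σ(12) = 28, σ(13) = 14, σ(14) = 24, σ(15) = 24, σ(16) = 31, σ(17) = 18, σ(18) = 39, σ(19) = 20, σ(20) = 42, σ(21) = 32, σ(22) = 36, σ(23) = 24, σ(24) = 60, σ(25) = 31, σ(26) = 42, σ(27) = 40, σ(28) = 56, σ(29) = 30, σ(30) = 72, σ(31) = 32, σ(32) = 63, σ(33) = 48, σ(34) = 54, σ(35) = 48, σ(36) = 91, σ(37) = 38, σ(38) = 60, σ(39) = 56, σ(40) = 90, σ(41) = 42, σ(42) = 96, σ(43) = 44, σ(44) = 84, σ(45) = 78, σ(46) = 72, σ(47) = 48, σ(48) = 124, σ(49) = 57, σ(50) = 93, σ(51) = 72, σ(52) = 98, σ(53) = 54, σ(54) = 120, σ(55) = 72, σ(56) = 120, σ(57) = 80, σ(58) = 90, σ(59) = 60, σ(60) = 168, σ(61) = 62, σ(62) = 96, σ(63) = 104, σ(64) = 127, σ(65) = 84, σ(66) = 144, σ(67) = 68, σ(68) = 126, σ(69) = 96, σ(70) = 144, σ(71) = 72, σ(72) = 195, σ(73) = 74, σ(74) = 114, σ(75) = 124, σ(76) = 140, σ(77) = 96, σ(78) = 168, σ(79) = 80, σ(80) = 186, σ(81) = 121, σ(82) = 126, σ(83) = 84, σ(84) = 224, σ(85) = 108, σ(86) = 132, σ(87) = 120, σ(88) = 180, σ(89) = 90, σ(90) = 234, σ(91) = 112, σ(92) = 168, σ(93) = 128, σ(94) = 144, σ(95) = 120, σ(96) = 252, σ(97) = 98, σ(98) = 171, σ(99) = 156, σ(100) = 217, σ(101) = 102, σ(102) = 216, σ(103) = 104, σ(104) = 210, σ(105) = 192, σ(106) = 162, σ(107) = 108, σ(108) = 280, σ(109) = 110, σ(110) = 216, σ(111) = 152, σ(112) = 248, σ(113) = 114, σ(114) = 240, σ(115) = 144, σ(116) = 210, σ(117) = 182, σ(118) = 180, σ(119) = 144, σ(120) = 360, σ(121) = 133, σ(122) = 186, σ(123) = 168, σ(124) = 224, σ(125) = 156, σ(126) = 312, σ(127) = 128, σ(128) = 255, σ(129) = 176, σ(130) = 252, σ(131) = 132, σ(132) = 336, σ(133) = 160, σ(134) = 204, σ(135) = 240, σ(136) = 270, σ(137) = 138, σ(138) = 288, σ(139) = 140, σ(140) = 336, σ(141) = 192, σ(142) = 216, σ(143) = 168, σ(144) = 403, σ(145) = 180, σ(146) = 222, σ(147) = 228, σ(148) = 266, σ(149) = 150, σ(150) = 372, σ(151) = 152, σ(152) = 300, σ(153) = 234, σ(154) = 288, σ(155) = 192, σ(156) = 392, σ(157) = 158, σ(158) = 240, σ(159) = 216, σ(160) = 378, σ(161) = 192, σ(162) = 363, σ(163) = 164, σ(164) = 294, σ(165) = 288, σ(166) = 252, σ(167) = 168. Summing all 167 values: 22875. (Average order: Σ_{n ≤ x} σ(n) ~ (π²/12) x². For x = 167, (π²/12)·167² ≈ 22937.78.)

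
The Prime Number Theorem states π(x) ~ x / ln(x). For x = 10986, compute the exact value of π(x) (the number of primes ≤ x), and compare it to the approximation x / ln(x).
π(10986) = 1333;  x/ln(x) ≈ 1180.73;  relative error ≈ 11.42%.

Directly count primes up to 10986: π(10986) = 1333. The PNT approximation gives 10986/ln(10986) ≈ 10986/9.30438 ≈ 1180.73. Relative error (π(x) − x/ln(x)) / π(x) ≈ 11.42%; the approximation is known to undercount slightly (Li(x) is a better estimate).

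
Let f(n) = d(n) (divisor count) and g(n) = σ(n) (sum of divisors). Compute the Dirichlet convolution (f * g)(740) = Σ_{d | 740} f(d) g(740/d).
(d * σ)(740) = 5120

Divisors of 740: [1, 2, 4, 5, 10, 20, 37, 74, 148, 185, 370, 740]. For each d | 740:
  d = 1: d(1) · σ(740/1) = 1 · 1596 = 1596
  d = 2: d(2) · σ(740/2) = 2 · 684 = 1368
  d = 4: d(4) · σ(740/4) = 3 · 228 = 684
  d = 5: d(5) · σ(740/5) = 2 · 266 = 532
  d = 10: d(10) · σ(740/10) = 4 · 114 = 456
  d = 20: d(20) · σ(740/20) = 6 · 38 = 228
  d = 37: d(37) · σ(740/37) = 2 · 42 = 84
  d = 74: d(74) · σ(740/74) = 4 · 18 = 72
  d = 148: d(148) · σ(740/148) = 6 · 6 = 36
  d = 185: d(185) · σ(740/185) = 4 · 7 = 28
  d = 370: d(370) · σ(740/370) = 8 · 3 = 24
  d = 740: d(740) · σ(740/740) = 12 · 1 = 12
Summing: (d * σ)(740) = 1596 + 1368 + 684 + 532 + 456 + 228 + 84 + 72 + 36 + 28 + 24 + 12 = 5120.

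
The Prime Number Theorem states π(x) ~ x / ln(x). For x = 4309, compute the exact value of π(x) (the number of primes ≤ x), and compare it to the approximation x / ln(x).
π(4309) = 590;  x/ln(x) ≈ 514.91;  relative error ≈ 12.73%.

Directly count primes up to 4309: π(4309) = 590. The PNT approximation gives 4309/ln(4309) ≈ 4309/8.36846 ≈ 514.91. Relative error (π(x) − x/ln(x)) / π(x) ≈ 12.73%; the approximation is known to undercount slightly (Li(x) is a better estimate).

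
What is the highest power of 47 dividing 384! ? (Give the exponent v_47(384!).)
v_47(384!) = 8

Legendre's formula: v_p(n!) = Σ_{k ≥ 1} ⌊n / p^k⌋. For p = 47, n = 384, the terms are:
  ⌊384/47^1⌋ = ⌊384/47⌋ = 8
(the next term ⌊384/47^2⌋ = 0, terminating the sum). Summing: v_47(384!) = 8 = 8.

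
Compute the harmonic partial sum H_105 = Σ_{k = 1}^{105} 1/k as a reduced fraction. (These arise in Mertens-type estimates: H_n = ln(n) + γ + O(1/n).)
H_105 = 759525171909485731983968522830675502275870361/145060212702939779988529042870810778780278080

Direct summation: H_105 = 1 + 1/2 + ... + 1/105. The least common denominator is lcm(1, ..., 105) = 725301063514698899942645214354053893901390400; over this denominator the numerator is 725301063514698899942645214354053893901390400 + 362650531757349449971322607177026946950695200 + 241767021171566299980881738118017964633796800 + 181325265878674724985661303588513473475347600 + 145060212702939779988529042870810778780278080 + 120883510585783149990440869059008982316898400 + 103614437644956985706092173479150556271627200 + 90662632939337362492830651794256736737673800 + 80589007057188766660293912706005988211265600 + 72530106351469889994264521435405389390139040 + 65936460319518081812967746759459444900126400 + 60441755292891574995220434529504491158449200 + 55792389501130684610972708796465684146260800 + 51807218822478492853046086739575278135813600 + 48353404234313259996176347623603592926759360 + 45331316469668681246415325897128368368836900 + 42664768442041111761332071432591405523611200 + 40294503528594383330146956353002994105632800 + 38173740184984152628560274439687047047441600 + 36265053175734944997132260717702694695069520 + 34538145881652328568697391159716852090542400 + 32968230159759040906483873379729722450063200 + 31534828848465169562723704971915386691364800 + 30220877646445787497610217264752245579224600 + 29012042540587955997705808574162155756055616 + 27896194750565342305486354398232842073130400 + 26863002352396255553431304235335329403755200 + 25903609411239246426523043369787639067906800 + 25010381500506858618711903943243237720737600 + 24176702117156629998088173811801796463379680 + 23396808500474158062665974656582383674238400 + 22665658234834340623207662948564184184418450 + 21978820106506027270989248919819814966708800 + 21332384221020555880666035716295702761805600 + 20722887528991397141218434695830111254325440 + 20147251764297191665073478176501497052816400 + 19602731446343213511963384171731186321659200 + 19086870092492076314280137219843523523720800 + 18597463167043561536990902932155228048753600 + 18132526587867472498566130358851347347534760 + 17690269841821924388845005228147655948814400 + 17269072940826164284348695579858426045271200 + 16867466593365090696340586380326834741892800 + 16484115079879520453241936689864861225031600 + 16117801411437753332058782541201197642253120 + 15767414424232584781361852485957693345682400 + 15431937521589338296652025837320295614923200 + 15110438823222893748805108632376122789612300 + 14802062520708140815156024782735793753089600 + 14506021270293977998852904287081077878027808 + 14221589480680370587110690477530468507870400 + 13948097375282671152743177199116421036565200 + 13684925726692432074389532346302903658516800 + 13431501176198127776715652117667664701877600 + 13187292063903616362593549351891888980025280 + 12951804705619623213261521684893819533953400 + 12724580061661384209520091479895682349147200 + 12505190750253429309355951971621618860368800 + 12293238364655913558349918887356845659345600 + 12088351058578314999044086905900898231689840 + 11890181369093424589223692038591047441006400 + 11698404250237079031332987328291191837119200 + 11512715293884109522899130386572284030180800 + 11332829117417170311603831474282092092209225 + 11158477900226136922194541759293136829252160 + 10989410053253013635494624459909907483354400 + 10825389007682073133472316632150058117931200 + 10666192110510277940333017858147851380902800 + 10511609616155056520907901657305128897121600 + 10361443764495698570609217347915055627162720 + 10215507936826745069614721328930336533822400 + 10073625882148595832536739088250748526408200 + 9935631007050669862228016634987039642484800 + 9801365723171606755981692085865593160829600 + 9670680846862651999235269524720718585351872 + 9543435046246038157140068609921761761860400 + 9419494331359725973281106679922777842875200 + 9298731583521780768495451466077614024376800 + 9181026120439226581552471067772834100017600 + 9066263293933736249283065179425673673767380 + 8954334117465418517810434745111776467918400 + 8845134920910962194422502614073827974407200 + 8738567030297577107742713425952456553028800 + 8634536470413082142174347789929213022635600 + 8532953688408222352266414286518281104722240 + 8433733296682545348170293190163417370946400 + 8336793833502286206237301314414412573579200 + 8242057539939760226620968344932430612515800 + 8149450151850549437557811397236560605633600 + 8058900705718876666029391270600598821126560 + 7970341357304383515853244113780812020894400 + 7883707212116292390680926242978846672841200 + 7798936166824719354221991552194127891412800 + 7715968760794669148326012918660147807461600 + 7634748036996830525712054887937409409488320 + 7555219411611446874402554316188061394806150 + 7477330551697926803532424890247978287643200 + 7401031260354070407578012391367896876544800 + 7326273368835342423663082973273271655569600 + 7253010635146988999426452143540538939013904 + 7181198648660385147946982320337167266350400 + 7110794740340185293555345238765234253935200 + 7041757898200960193617914702466542659236800 + 6974048687641335576371588599558210518282600 + 6907629176330465713739478231943370418108480 = 3797625859547428659919842614153377511379351805, so H_105 = 3797625859547428659919842614153377511379351805/725301063514698899942645214354053893901390400; reducing by gcd(3797625859547428659919842614153377511379351805, 725301063514698899942645214354053893901390400) = 5 gives 759525171909485731983968522830675502275870361/145060212702939779988529042870810778780278080 ≈ 5.23593. (The PNT-adjacent estimate ln(105) + γ ≈ 5.23118 matches within O(1/n).)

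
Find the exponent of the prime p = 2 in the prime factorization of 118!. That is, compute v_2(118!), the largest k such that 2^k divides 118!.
v_2(118!) = 113

Legendre's formula: v_p(n!) = Σ_{k ≥ 1} ⌊n / p^k⌋. For p = 2, n = 118, the terms are:
  ⌊118/2^1⌋ = ⌊118/2⌋ = 59
  ⌊118/2^2⌋ = ⌊118/4⌋ = 29
  ⌊118/2^3⌋ = ⌊118/8⌋ = 14
  ⌊118/2^4⌋ = ⌊118/16⌋ = 7
  ⌊118/2^5⌋ = ⌊118/32⌋ = 3
  ⌊118/2^6⌋ = ⌊118/64⌋ = 1
(the next term ⌊118/2^7⌋ = 0, terminating the sum). Summing: v_2(118!) = 59 + 29 + 14 + 7 + 3 + 1 = 113.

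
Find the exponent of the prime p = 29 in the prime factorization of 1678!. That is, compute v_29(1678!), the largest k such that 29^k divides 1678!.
v_29(1678!) = 58

Legendre's formula: v_p(n!) = Σ_{k ≥ 1} ⌊n / p^k⌋. For p = 29, n = 1678, the terms are:
  ⌊1678/29^1⌋ = ⌊1678/29⌋ = 57
  ⌊1678/29^2⌋ = ⌊1678/841⌋ = 1
(the next term ⌊1678/29^3⌋ = 0, terminating the sum). Summing: v_29(1678!) = 57 + 1 = 58.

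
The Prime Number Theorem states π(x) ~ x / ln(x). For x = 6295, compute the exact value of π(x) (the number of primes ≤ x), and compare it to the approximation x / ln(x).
π(6295) = 818;  x/ln(x) ≈ 719.63;  relative error ≈ 12.03%.

Directly count primes up to 6295: π(6295) = 818. The PNT approximation gives 6295/ln(6295) ≈ 6295/8.74751 ≈ 719.63. Relative error (π(x) − x/ln(x)) / π(x) ≈ 12.03%; the approximation is known to undercount slightly (Li(x) is a better estimate).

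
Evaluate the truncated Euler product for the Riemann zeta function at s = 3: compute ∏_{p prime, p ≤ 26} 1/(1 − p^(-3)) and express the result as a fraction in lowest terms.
∏ = 580625301352525/483109627290624

The primes p ≤ 26 are [2, 3, 5, 7, 11, 13, 17, 19, 23]. For each prime, (1 − 1/p^3)^(-1) = p^3 / (p^3 − 1). The product is (1 − 1/2^3)^(-1), (1 − 1/3^3)^(-1), (1 − 1/5^3)^(-1), (1 − 1/7^3)^(-1), (1 − 1/11^3)^(-1), (1 − 1/13^3)^(-1), (1 − 1/17^3)^(-1), (1 − 1/19^3)^(-1), (1 − 1/23^3)^(-1) = ∏ p^3 / (p^3 − 1) = 580625301352525/483109627290624.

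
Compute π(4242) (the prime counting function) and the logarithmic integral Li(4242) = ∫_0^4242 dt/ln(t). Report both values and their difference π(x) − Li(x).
π(4242) = 581;  Li(4242) ≈ 594.44;  π(x) − Li(x) ≈ -13.44.

Direct count of primes ≤ 4242 gives π(4242) = 581. Numerical evaluation of the logarithmic integral gives Li(4242) ≈ 594.44. The difference π(x) − Li(x) ≈ -13.44 is typically negative for small/moderate x (Li(x) overestimates), though Littlewood's theorem shows this sign changes infinitely often.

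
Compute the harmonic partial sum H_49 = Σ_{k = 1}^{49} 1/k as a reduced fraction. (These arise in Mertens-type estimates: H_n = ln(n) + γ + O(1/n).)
H_49 = 13881256687139135026631/3099044504245996706400

Direct summation: H_49 = 1 + 1/2 + ... + 1/49. The least common denominator is lcm(1, ..., 49) = 3099044504245996706400; over this denominator the numerator is 3099044504245996706400 + 1549522252122998353200 + 1033014834748665568800 + 774761126061499176600 + 619808900849199341280 + 516507417374332784400 + 442720643463713815200 + 387380563030749588300 + 344338278249555189600 + 309904450424599670640 + 281731318567817882400 + 258253708687166392200 + 238388038788153592800 + 221360321731856907600 + 206602966949733113760 + 193690281515374794150 + 182296735543882159200 + 172169139124777594800 + 163107605486631405600 + 154952225212299835320 + 147573547821237938400 + 140865659283908941200 + 134741065401999856800 + 129126854343583196100 + 123961780169839868256 + 119194019394076796400 + 114779426083185063200 + 110680160865928453800 + 106863603594689541600 + 103301483474866556880 + 99969177556322474400 + 96845140757687397075 + 93910439522605960800 + 91148367771941079600 + 88544128692742763040 + 86084569562388797400 + 83757959574216127200 + 81553802743315702800 + 79462679596051197600 + 77476112606149917660 + 75586451323073090400 + 73786773910618969200 + 72070802424325504800 + 70432829641954470600 + 68867655649911037920 + 67370532700999928400 + 65937117111616951200 + 64563427171791598050 + 63245806209101973600 = 13881256687139135026631, so H_49 = 13881256687139135026631/3099044504245996706400 (already in lowest terms) ≈ 4.47921. (The PNT-adjacent estimate ln(49) + γ ≈ 4.46904 matches within O(1/n).)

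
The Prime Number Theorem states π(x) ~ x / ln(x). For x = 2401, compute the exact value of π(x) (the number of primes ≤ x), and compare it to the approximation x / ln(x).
π(2401) = 357;  x/ln(x) ≈ 308.47;  relative error ≈ 13.59%.

Directly count primes up to 2401: π(2401) = 357. The PNT approximation gives 2401/ln(2401) ≈ 2401/7.78364 ≈ 308.47. Relative error (π(x) − x/ln(x)) / π(x) ≈ 13.59%; the approximation is known to undercount slightly (Li(x) is a better estimate).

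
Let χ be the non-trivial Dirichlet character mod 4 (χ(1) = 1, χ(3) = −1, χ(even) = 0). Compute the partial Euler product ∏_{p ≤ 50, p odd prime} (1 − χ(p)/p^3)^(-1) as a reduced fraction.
∏ = 5542372783760447569145696690995330585/5720007308274565543266215981884637184

The odd primes p ≤ 50 are [3, 5, 7, 11, 13, 17, 19, 23, 29, 31, 37, 41, 43, 47]. For each, χ(p) = 1 if p ≡ 1 mod 4, χ(p) = −1 if p ≡ 3 mod 4. Taking (1 − χ(p)/p^3)^(-1) = p^3/(p^3 − χ(p)): (1 − (-1)/3^3)^(-1) · (1 − (1)/5^3)^(-1) · (1 − (-1)/7^3)^(-1) · (1 − (-1)/11^3)^(-1) · (1 − (1)/13^3)^(-1) · (1 − (1)/17^3)^(-1) · (1 − (-1)/19^3)^(-1) · (1 − (-1)/23^3)^(-1) · (1 − (1)/29^3)^(-1) · (1 − (-1)/31^3)^(-1) · (1 − (1)/37^3)^(-1) · (1 − (1)/41^3)^(-1) · (1 − (-1)/43^3)^(-1) · (1 − (-1)/47^3)^(-1) = 5542372783760447569145696690995330585/5720007308274565543266215981884637184.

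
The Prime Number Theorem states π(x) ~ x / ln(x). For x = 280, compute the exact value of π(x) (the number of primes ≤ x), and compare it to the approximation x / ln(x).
π(280) = 59;  x/ln(x) ≈ 49.69;  relative error ≈ 15.78%.

Directly count primes up to 280: π(280) = 59. The PNT approximation gives 280/ln(280) ≈ 280/5.63479 ≈ 49.69. Relative error (π(x) − x/ln(x)) / π(x) ≈ 15.78%; the approximation is known to undercount slightly (Li(x) is a better estimate).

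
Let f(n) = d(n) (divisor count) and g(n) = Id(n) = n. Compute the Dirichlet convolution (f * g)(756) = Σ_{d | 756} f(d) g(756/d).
(d * Id)(756) = 5742

Divisors of 756: [1, 2, 3, 4, 6, 7, 9, 12, 14, 18, 21, 27, 28, 36, 42, 54, 63, 84, 108, 126, 189, 252, 378, 756]. For each d | 756:
  d = 1: d(1) · Id(756/1) = 1 · 756 = 756
  d = 2: d(2) · Id(756/2) = 2 · 378 = 756
  d = 3: d(3) · Id(756/3) = 2 · 252 = 504
  d = 4: d(4) · Id(756/4) = 3 · 189 = 567
  d = 6: d(6) · Id(756/6) = 4 · 126 = 504
  d = 7: d(7) · Id(756/7) = 2 · 108 = 216
  d = 9: d(9) · Id(756/9) = 3 · 84 = 252
  d = 12: d(12) · Id(756/12) = 6 · 63 = 378
  d = 14: d(14) · Id(756/14) = 4 · 54 = 216
  d = 18: d(18) · Id(756/18) = 6 · 42 = 252
  d = 21: d(21) · Id(756/21) = 4 · 36 = 144
  d = 27: d(27) · Id(756/27) = 4 · 28 = 112
  d = 28: d(28) · Id(756/28) = 6 · 27 = 162
  d = 36: d(36) · Id(756/36) = 9 · 21 = 189
  d = 42: d(42) · Id(756/42) = 8 · 18 = 144
  d = 54: d(54) · Id(756/54) = 8 · 14 = 112
  d = 63: d(63) · Id(756/63) = 6 · 12 = 72
  d = 84: d(84) · Id(756/84) = 12 · 9 = 108
  d = 108: d(108) · Id(756/108) = 12 · 7 = 84
  d = 126: d(126) · Id(756/126) = 12 · 6 = 72
  d = 189: d(189) · Id(756/189) = 8 · 4 = 32
  d = 252: d(252) · Id(756/252) = 18 · 3 = 54
  d = 378: d(378) · Id(756/378) = 16 · 2 = 32
  d = 756: d(756) · Id(756/756) = 24 · 1 = 24
Summing: (d * Id)(756) = 756 + 756 + 504 + 567 + 504 + 216 + 252 + 378 + 216 + 252 + 144 + 112 + 162 + 189 + 144 + 112 + 72 + 108 + 84 + 72 + 32 + 54 + 32 + 24 = 5742.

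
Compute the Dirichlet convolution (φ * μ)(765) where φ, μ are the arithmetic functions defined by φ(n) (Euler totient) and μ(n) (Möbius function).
(φ * μ)(765) = 180

Divisors of 765: [1, 3, 5, 9, 15, 17, 45, 51, 85, 153, 255, 765]. For each d | 765:
  d = 1: φ(1) · μ(765/1) = 1 · 0 = 0
  d = 3: φ(3) · μ(765/3) = 2 · -1 = -2
  d = 5: φ(5) · μ(765/5) = 4 · 0 = 0
  d = 9: φ(9) · μ(765/9) = 6 · 1 = 6
  d = 15: φ(15) · μ(765/15) = 8 · 1 = 8
  d = 17: φ(17) · μ(765/17) = 16 · 0 = 0
  d = 45: φ(45) · μ(765/45) = 24 · -1 = -24
  d = 51: φ(51) · μ(765/51) = 32 · 1 = 32
  d = 85: φ(85) · μ(765/85) = 64 · 0 = 0
  d = 153: φ(153) · μ(765/153) = 96 · -1 = -96
  d = 255: φ(255) · μ(765/255) = 128 · -1 = -128
  d = 765: φ(765) · μ(765/765) = 384 · 1 = 384
Summing: (φ * μ)(765) = 0 + -2 + 0 + 6 + 8 + 0 + -24 + 32 + 0 + -96 + -128 + 384 = 180.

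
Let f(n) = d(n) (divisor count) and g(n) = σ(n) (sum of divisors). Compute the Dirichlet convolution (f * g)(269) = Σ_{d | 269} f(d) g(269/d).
(d * σ)(269) = 272

Divisors of 269: [1, 269]. For each d | 269:
  d = 1: d(1) · σ(269/1) = 1 · 270 = 270
  d = 269: d(269) · σ(269/269) = 2 · 1 = 2
Summing: (d * σ)(269) = 270 + 2 = 272.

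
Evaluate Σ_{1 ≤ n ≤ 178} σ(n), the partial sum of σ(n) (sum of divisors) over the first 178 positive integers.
Σ_{n ≤ 178} σ(n) = 26094

Compute σ(n) for each 1 ≤ n ≤ 178: σ(1) = 1, σ(2) = 3, σ(3) = 4, σ(4) = 7, σ(5) = 6, σ(6) = 12, σ(7) = 8, σ(8) = 15, σ(9) = 13, σ(10) = 18, σ(11) = 12, σ(12) = 28, σ(13) = 14, σ(14) = 24, σ(15) = 24, σ(16) = 31, σ(17) = 18, σ(18) = 39, σ(19) = 20, σ(20) = 42, σ(21) = 32, σ(22) = 36, σ(23) = 24, σ(24) = 60, σ(25) = 31, σ(26) = 42, σ(27) = 40, σ(28) = 56, σ(29) = 30, σ(30) = 72, σ(31) = 32, σ(32) = 63, σ(33) = 48, σ(34) = 54, σ(35) = 48, σ(36) = 91, σ(37) = 38, σ(38) = 60, σ(39) = 56, σ(40) = 90, σ(41) = 42, σ(42) = 96, σ(43) = 44, σ(44) = 84, σ(45) = 78, σ(46) = 72, σ(47) = 48, σ(48) = 124, σ(49) = 57, σ(50) = 93, σ(51) = 72, σ(52) = 98, σ(53) = 54, σ(54) = 120, σ(55) = 72, σ(56) = 120, σ(57) = 80, σ(58) = 90, σ(59) = 60, σ(60) = 168, σ(61) = 62, σ(62) = 96, σ(63) = 104, σ(64) = 127, σ(65) = 84, σ(66) = 144, σ(67) = 68, σ(68) = 126, σ(69) = 96, σ(70) = 144, σ(71) = 72, σ(72) = 195, σ(73) = 74, σ(74) = 114, σ(75) = 124, σ(76) = 140, σ(77) = 96, σ(78) = 168, σ(79) = 80, σ(80) = 186, σ(81) = 121, σ(82) = 126, σ(83) = 84, σ(84) = 224, σ(85) = 108, σ(86) = 132, σ(87) = 120, σ(88) = 180, σ(89) = 90, σ(90) = 234, σ(91) = 112, σ(92) = 168, σ(93) = 128, σ(94) = 144, σ(95) = 120, σ(96) = 252, σ(97) = 98, σ(98) = 171, σ(99) = 156, σ(100) = 217, σ(101) = 102, σ(102) = 216, σ(103) = 104, σ(104) = 210, σ(105) = 192, σ(106) = 162, σ(107) = 108, σ(108) = 280, σ(109) = 110, σ(110) = 216, σ(111) = 152, σ(112) = 248, σ(113) = 114, σ(114) = 240, σ(115) = 144, σ(116) = 210, σ(117) = 182, σ(118) = 180, σ(119) = 144, σ(120) = 360, σ(121) = 133, σ(122) = 186, σ(123) = 168, σ(124) = 224, σ(125) = 156, σ(126) = 312, σ(127) = 128, σ(128) = 255, σ(129) = 176, σ(130) = 252, σ(131) = 132, σ(132) = 336, σ(133) = 160, σ(134) = 204, σ(135) = 240, σ(136) = 270, σ(137) = 138, σ(138) = 288, σ(139) = 140, σ(140) = 336, σ(141) = 192, σ(142) = 216, σ(143) = 168, σ(144) = 403, σ(145) = 180, σ(146) = 222, σ(147) = 228, σ(148) = 266, σ(149) = 150, σ(150) = 372, σ(151) = 152, σ(152) = 300, σ(153) = 234, σ(154) = 288, σ(155) = 192, σ(156) = 392, σ(157) = 158, σ(158) = 240, σ(159) = 216, σ(160) = 378, σ(161) = 192, σ(162) = 363, σ(163) = 164, σ(164) = 294, σ(165) = 288, σ(166) = 252, σ(167) = 168, σ(168) = 480, σ(169) = 183, σ(170) = 324, σ(171) = 260, σ(172) = 308, σ(173) = 174, σ(174) = 360, σ(175) = 248, σ(176) = 372, σ(177) = 240, σ(178) = 270. Summing all 178 values: 26094. (Average order: Σ_{n ≤ x} σ(n) ~ (π²/12) x². For x = 178, (π²/12)·178² ≈ 26059.05.)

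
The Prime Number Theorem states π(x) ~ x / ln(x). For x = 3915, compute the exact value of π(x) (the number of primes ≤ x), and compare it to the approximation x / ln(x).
π(3915) = 541;  x/ln(x) ≈ 473.25;  relative error ≈ 12.52%.

Directly count primes up to 3915: π(3915) = 541. The PNT approximation gives 3915/ln(3915) ≈ 3915/8.27257 ≈ 473.25. Relative error (π(x) − x/ln(x)) / π(x) ≈ 12.52%; the approximation is known to undercount slightly (Li(x) is a better estimate).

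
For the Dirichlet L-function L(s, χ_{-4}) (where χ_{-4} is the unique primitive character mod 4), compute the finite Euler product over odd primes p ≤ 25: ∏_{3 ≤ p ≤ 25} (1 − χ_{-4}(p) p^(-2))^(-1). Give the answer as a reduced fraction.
∏ = 7900068038863/8628726988800

The odd primes p ≤ 25 are [3, 5, 7, 11, 13, 17, 19, 23]. For each, χ(p) = 1 if p ≡ 1 mod 4, χ(p) = −1 if p ≡ 3 mod 4. Taking (1 − χ(p)/p^2)^(-1) = p^2/(p^2 − χ(p)): (1 − (-1)/3^2)^(-1) · (1 − (1)/5^2)^(-1) · (1 − (-1)/7^2)^(-1) · (1 − (-1)/11^2)^(-1) · (1 − (1)/13^2)^(-1) · (1 − (1)/17^2)^(-1) · (1 − (-1)/19^2)^(-1) · (1 − (-1)/23^2)^(-1) = 7900068038863/8628726988800.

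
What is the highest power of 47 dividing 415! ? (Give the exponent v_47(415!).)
v_47(415!) = 8

Legendre's formula: v_p(n!) = Σ_{k ≥ 1} ⌊n / p^k⌋. For p = 47, n = 415, the terms are:
  ⌊415/47^1⌋ = ⌊415/47⌋ = 8
(the next term ⌊415/47^2⌋ = 0, terminating the sum). Summing: v_47(415!) = 8 = 8.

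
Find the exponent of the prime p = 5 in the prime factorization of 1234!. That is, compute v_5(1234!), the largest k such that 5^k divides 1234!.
v_5(1234!) = 305

Legendre's formula: v_p(n!) = Σ_{k ≥ 1} ⌊n / p^k⌋. For p = 5, n = 1234, the terms are:
  ⌊1234/5^1⌋ = ⌊1234/5⌋ = 246
  ⌊1234/5^2⌋ = ⌊1234/25⌋ = 49
  ⌊1234/5^3⌋ = ⌊1234/125⌋ = 9
  ⌊1234/5^4⌋ = ⌊1234/625⌋ = 1
(the next term ⌊1234/5^5⌋ = 0, terminating the sum). Summing: v_5(1234!) = 246 + 49 + 9 + 1 = 305.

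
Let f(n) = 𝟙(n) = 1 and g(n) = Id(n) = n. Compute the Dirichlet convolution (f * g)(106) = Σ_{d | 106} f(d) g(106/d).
(𝟙 * Id)(106) = 162

Divisors of 106: [1, 2, 53, 106]. For each d | 106:
  d = 1: 𝟙(1) · Id(106/1) = 1 · 106 = 106
  d = 2: 𝟙(2) · Id(106/2) = 1 · 53 = 53
  d = 53: 𝟙(53) · Id(106/53) = 1 · 2 = 2
  d = 106: 𝟙(106) · Id(106/106) = 1 · 1 = 1
Summing: (𝟙 * Id)(106) = 106 + 53 + 2 + 1 = 162.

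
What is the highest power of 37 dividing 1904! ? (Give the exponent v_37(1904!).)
v_37(1904!) = 52

Legendre's formula: v_p(n!) = Σ_{k ≥ 1} ⌊n / p^k⌋. For p = 37, n = 1904, the terms are:
  ⌊1904/37^1⌋ = ⌊1904/37⌋ = 51
  ⌊1904/37^2⌋ = ⌊1904/1369⌋ = 1
(the next term ⌊1904/37^3⌋ = 0, terminating the sum). Summing: v_37(1904!) = 51 + 1 = 52.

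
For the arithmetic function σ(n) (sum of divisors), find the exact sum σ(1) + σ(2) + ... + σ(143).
Σ_{n ≤ 143} σ(n) = 16783

Compute σ(n) for each 1 ≤ n ≤ 143: σ(1) = 1, σ(2) = 3, σ(3) = 4, σ(4) = 7, σ(5) = 6, σ(6) = 12, σ(7) = 8, σ(8) = 15, σ(9) = 13, σ(10) = 18, σ(11) = 12, σ(12) = 28, σ(13) = 14, σ(14) = 24, σ(15) = 24, σ(16) = 31, σ(17) = 18, σ(18) = 39, σ(19) = 20, σ(20) = 42, σ(21) = 32, σ(22) = 36, σ(23) = 24, σ(24) = 60, σ(25) = 31, σ(26) = 42, σ(27) = 40, σ(28) = 56, σ(29) = 30, σ(30) = 72, σ(31) = 32, σ(32) = 63, σ(33) = 48, σ(34) = 54, σ(35) = 48, σ(36) = 91, σ(37) = 38, σ(38) = 60, σ(39) = 56, σ(40) = 90, σ(41) = 42, σ(42) = 96, σ(43) = 44, σ(44) = 84, σ(45) = 78, σ(46) = 72, σ(47) = 48, σ(48) = 124, σ(49) = 57, σ(50) = 93, σ(51) = 72, σ(52) = 98, σ(53) = 54, σ(54) = 120, σ(55) = 72, σ(56) = 120, σ(57) = 80, σ(58) = 90, σ(59) = 60, σ(60) = 168, σ(61) = 62, σ(62) = 96, σ(63) = 104, σ(64) = 127, σ(65) = 84, σ(66) = 144, σ(67) = 68, σ(68) = 126, σ(69) = 96, σ(70) = 144, σ(71) = 72, σ(72) = 195, σ(73) = 74, σ(74) = 114, σ(75) = 124, σ(76) = 140, σ(77) = 96, σ(78) = 168, σ(79) = 80, σ(80) = 186, σ(81) = 121, σ(82) = 126, σ(83) = 84, σ(84) = 224, σ(85) = 108, σ(86) = 132, σ(87) = 120, σ(88) = 180, σ(89) = 90, σ(90) = 234, σ(91) = 112, σ(92) = 168, σ(93) = 128, σ(94) = 144, σ(95) = 120, σ(96) = 252, σ(97) = 98, σ(98) = 171, σ(99) = 156, σ(100) = 217, σ(101) = 102, σ(102) = 216, σ(103) = 104, σ(104) = 210, σ(105) = 192, σ(106) = 162, σ(107) = 108, σ(108) = 280, σ(109) = 110, σ(110) = 216, σ(111) = 152, σ(112) = 248, σ(113) = 114, σ(114) = 240, σ(115) = 144, σ(116) = 210, σ(117) = 182, σ(118) = 180, σ(119) = 144, σ(120) = 360, σ(121) = 133, σ(122) = 186, σ(123) = 168, σ(124) = 224, σ(125) = 156, σ(126) = 312, σ(127) = 128, σ(128) = 255, σ(129) = 176, σ(130) = 252, σ(131) = 132, σ(132) = 336, σ(133) = 160, σ(134) = 204, σ(135) = 240, σ(136) = 270, σ(137) = 138, σ(138) = 288, σ(139) = 140, σ(140) = 336, σ(141) = 192, σ(142) = 216, σ(143) = 168. Summing all 143 values: 16783. (Average order: Σ_{n ≤ x} σ(n) ~ (π²/12) x². For x = 143, (π²/12)·143² ≈ 16818.63.)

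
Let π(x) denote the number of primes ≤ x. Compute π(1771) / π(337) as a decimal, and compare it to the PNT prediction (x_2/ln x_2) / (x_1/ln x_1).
π(1771)/π(337) = 274/68 ≈ 4.0294;  PNT prediction ≈ 4.0894.

π(337) = 68 and π(1771) = 274, so π(1771)/π(337) ≈ 4.0294. The PNT-predicted ratio is (1771/ln(1771)) / (337/ln(337)) ≈ 4.0894. The two agree to within a few percent, as expected.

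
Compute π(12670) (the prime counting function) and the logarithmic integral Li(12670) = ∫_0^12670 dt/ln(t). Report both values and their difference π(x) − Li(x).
π(12670) = 1513;  Li(12670) ≈ 1532.22;  π(x) − Li(x) ≈ -19.22.

Direct count of primes ≤ 12670 gives π(12670) = 1513. Numerical evaluation of the logarithmic integral gives Li(12670) ≈ 1532.22. The difference π(x) − Li(x) ≈ -19.22 is typically negative for small/moderate x (Li(x) overestimates), though Littlewood's theorem shows this sign changes infinitely often.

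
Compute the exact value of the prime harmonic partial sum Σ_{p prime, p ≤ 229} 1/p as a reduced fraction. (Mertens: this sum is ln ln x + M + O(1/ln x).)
Σ 1/p = 37527519788898476695193360507423991967783840502510585362878348092116031948860199524739442233/19078266889580195013601891820992757757219839668357012055907516904309700014933909014729740190

π(229) = 50, so the primes ≤ 229 are [2, 3, 5, 7, 11, 13, 17, 19, 23, 29, 31, 37, 41, 43, 47, 53, 59, 61, 67, 71, 73, 79, 83, 89, 97, 101, 103, 107, 109, 113, 127, 131, 137, 139, 149, 151, 157, 163, 167, 173, 179, 181, 191, 193, 197, 199, 211, 223, 227, 229]. Summing 1/p over these primes: 37527519788898476695193360507423991967783840502510585362878348092116031948860199524739442233/19078266889580195013601891820992757757219839668357012055907516904309700014933909014729740190 ≈ 1.9670. Mertens estimate ln ln(229) + 0.2615 ≈ 1.9541.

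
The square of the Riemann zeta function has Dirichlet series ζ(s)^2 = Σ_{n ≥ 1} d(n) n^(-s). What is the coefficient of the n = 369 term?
d(369) = 6

ζ(s)^2 = (Σ 1/m^s)(Σ 1/k^s). The coefficient of 1/n^s in the product is the number of ordered pairs (m, k) with mk = n, which equals d(n). For n = 369, divisors are [1, 3, 9, 41, 123, 369], so d(369) = 6.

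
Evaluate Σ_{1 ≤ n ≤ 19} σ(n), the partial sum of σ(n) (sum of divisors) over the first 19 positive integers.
Σ_{n ≤ 19} σ(n) = 297

Compute σ(n) for each 1 ≤ n ≤ 19: σ(1) = 1, σ(2) = 3, σ(3) = 4, σ(4) = 7, σ(5) = 6, σ(6) = 12, σ(7) = 8, σ(8) = 15, σ(9) = 13, σ(10) = 18, σ(11) = 12, σ(12) = 28, σ(13) = 14, σ(14) = 24, σ(15) = 24, σ(16) = 31, σ(17) = 18, σ(18) = 39, σ(19) = 20. Summing all 19 values: 297. (Average order: Σ_{n ≤ x} σ(n) ~ (π²/12) x². For x = 19, (π²/12)·19² ≈ 296.91.)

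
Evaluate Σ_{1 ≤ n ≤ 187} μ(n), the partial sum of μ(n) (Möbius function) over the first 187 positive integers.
Σ_{n ≤ 187} μ(n) = -3

Compute μ(n) for each 1 ≤ n ≤ 187: μ(1) = 1, μ(2) = -1, μ(3) = -1, μ(4) = 0, μ(5) = -1, μ(6) = 1, μ(7) = -1, μ(8) = 0, μ(9) = 0, μ(10) = 1, μ(11) = -1, μ(12) = 0, μ(13) = -1, μ(14) = 1, μ(15) = 1, μ(16) = 0, μ(17) = -1, μ(18) = 0, μ(19) = -1, μ(20) = 0, μ(21) = 1, μ(22) = 1, μ(23) = -1, μ(24) = 0, μ(25) = 0, μ(26) = 1, μ(27) = 0, μ(28) = 0, μ(29) = -1, μ(30) = -1, μ(31) = -1, μ(32) = 0, μ(33) = 1, μ(34) = 1, μ(35) = 1, μ(36) = 0, μ(37) = -1, μ(38) = 1, μ(39) = 1, μ(40) = 0, μ(41) = -1, μ(42) = -1, μ(43) = -1, μ(44) = 0, μ(45) = 0, μ(46) = 1, μ(47) = -1, μ(48) = 0, μ(49) = 0, μ(50) = 0, μ(51) = 1, μ(52) = 0, μ(53) = -1, μ(54) = 0, μ(55) = 1, μ(56) = 0, μ(57) = 1, μ(58) = 1, μ(59) = -1, μ(60) = 0, μ(61) = -1, μ(62) = 1, μ(63) = 0, μ(64) = 0, μ(65) = 1, μ(66) = -1, μ(67) = -1, μ(68) = 0, μ(69) = 1, μ(70) = -1, μ(71) = -1, μ(72) = 0, μ(73) = -1, μ(74) = 1, μ(75) = 0, μ(76) = 0, μ(77) = 1, μ(78) = -1, μ(79) = -1, μ(80) = 0, μ(81) = 0, μ(82) = 1, μ(83) = -1, μ(84) = 0, μ(85) = 1, μ(86) = 1, μ(87) = 1, μ(88) = 0, μ(89) = -1, μ(90) = 0, μ(91) = 1, μ(92) = 0, μ(93) = 1, μ(94) = 1, μ(95) = 1, μ(96) = 0, μ(97) = -1, μ(98) = 0, μ(99) = 0, μ(100) = 0, μ(101) = -1, μ(102) = -1, μ(103) = -1, μ(104) = 0, μ(105) = -1, μ(106) = 1, μ(107) = -1, μ(108) = 0, μ(109) = -1, μ(110) = -1, μ(111) = 1, μ(112) = 0, μ(113) = -1, μ(114) = -1, μ(115) = 1, μ(116) = 0, μ(117) = 0, μ(118) = 1, μ(119) = 1, μ(120) = 0, μ(121) = 0, μ(122) = 1, μ(123) = 1, μ(124) = 0, μ(125) = 0, μ(126) = 0, μ(127) = -1, μ(128) = 0, μ(129) = 1, μ(130) = -1, μ(131) = -1, μ(132) = 0, μ(133) = 1, μ(134) = 1, μ(135) = 0, μ(136) = 0, μ(137) = -1, μ(138) = -1, μ(139) = -1, μ(140) = 0, μ(141) = 1, μ(142) = 1, μ(143) = 1, μ(144) = 0, μ(145) = 1, μ(146) = 1, μ(147) = 0, μ(148) = 0, μ(149) = -1, μ(150) = 0, μ(151) = -1, μ(152) = 0, μ(153) = 0, μ(154) = -1, μ(155) = 1, μ(156) = 0, μ(157) = -1, μ(158) = 1, μ(159) = 1, μ(160) = 0, μ(161) = 1, μ(162) = 0, μ(163) = -1, μ(164) = 0, μ(165) = -1, μ(166) = 1, μ(167) = -1, μ(168) = 0, μ(169) = 0, μ(170) = -1, μ(171) = 0, μ(172) = 0, μ(173) = -1, μ(174) = -1, μ(175) = 0, μ(176) = 0, μ(177) = 1, μ(178) = 1, μ(179) = -1, μ(180) = 0, μ(181) = -1, μ(182) = -1, μ(183) = 1, μ(184) = 0, μ(185) = 1, μ(186) = -1, μ(187) = 1. Summing all 187 values: -3. (Mertens function M(x) = Σ_{n ≤ x} μ(n); on average M(x) should be small (PNT ⟺ M(x) = o(x)).)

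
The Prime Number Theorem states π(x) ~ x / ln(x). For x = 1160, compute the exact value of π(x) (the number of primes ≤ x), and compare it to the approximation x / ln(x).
π(1160) = 191;  x/ln(x) ≈ 164.40;  relative error ≈ 13.93%.

Directly count primes up to 1160: π(1160) = 191. The PNT approximation gives 1160/ln(1160) ≈ 1160/7.05618 ≈ 164.40. Relative error (π(x) − x/ln(x)) / π(x) ≈ 13.93%; the approximation is known to undercount slightly (Li(x) is a better estimate).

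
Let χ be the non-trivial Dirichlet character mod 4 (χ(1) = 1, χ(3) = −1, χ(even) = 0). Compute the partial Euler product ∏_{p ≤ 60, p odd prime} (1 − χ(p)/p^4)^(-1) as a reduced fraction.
∏ = 183445748413257490575399266073534557279290897400455519407927913/185496494900685179853577258476392044643206802826790649934643200

The odd primes p ≤ 60 are [3, 5, 7, 11, 13, 17, 19, 23, 29, 31, 37, 41, 43, 47, 53, 59]. For each, χ(p) = 1 if p ≡ 1 mod 4, χ(p) = −1 if p ≡ 3 mod 4. Taking (1 − χ(p)/p^4)^(-1) = p^4/(p^4 − χ(p)): (1 − (-1)/3^4)^(-1) · (1 − (1)/5^4)^(-1) · (1 − (-1)/7^4)^(-1) · (1 − (-1)/11^4)^(-1) · (1 − (1)/13^4)^(-1) · (1 − (1)/17^4)^(-1) · (1 − (-1)/19^4)^(-1) · (1 − (-1)/23^4)^(-1) · (1 − (1)/29^4)^(-1) · (1 − (-1)/31^4)^(-1) · (1 − (1)/37^4)^(-1) · (1 − (1)/41^4)^(-1) · (1 − (-1)/43^4)^(-1) · (1 − (-1)/47^4)^(-1) · (1 − (1)/53^4)^(-1) · (1 − (-1)/59^4)^(-1) = 183445748413257490575399266073534557279290897400455519407927913/185496494900685179853577258476392044643206802826790649934643200.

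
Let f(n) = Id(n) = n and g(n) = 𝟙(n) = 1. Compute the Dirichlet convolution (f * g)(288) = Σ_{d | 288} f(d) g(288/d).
(Id * 𝟙)(288) = 819

Divisors of 288: [1, 2, 3, 4, 6, 8, 9, 12, 16, 18, 24, 32, 36, 48, 72, 96, 144, 288]. For each d | 288:
  d = 1: Id(1) · 𝟙(288/1) = 1 · 1 = 1
  d = 2: Id(2) · 𝟙(288/2) = 2 · 1 = 2
  d = 3: Id(3) · 𝟙(288/3) = 3 · 1 = 3
  d = 4: Id(4) · 𝟙(288/4) = 4 · 1 = 4
  d = 6: Id(6) · 𝟙(288/6) = 6 · 1 = 6
  d = 8: Id(8) · 𝟙(288/8) = 8 · 1 = 8
  d = 9: Id(9) · 𝟙(288/9) = 9 · 1 = 9
  d = 12: Id(12) · 𝟙(288/12) = 12 · 1 = 12
  d = 16: Id(16) · 𝟙(288/16) = 16 · 1 = 16
  d = 18: Id(18) · 𝟙(288/18) = 18 · 1 = 18
  d = 24: Id(24) · 𝟙(288/24) = 24 · 1 = 24
  d = 32: Id(32) · 𝟙(288/32) = 32 · 1 = 32
  d = 36: Id(36) · 𝟙(288/36) = 36 · 1 = 36
  d = 48: Id(48) · 𝟙(288/48) = 48 · 1 = 48
  d = 72: Id(72) · 𝟙(288/72) = 72 · 1 = 72
  d = 96: Id(96) · 𝟙(288/96) = 96 · 1 = 96
  d = 144: Id(144) · 𝟙(288/144) = 144 · 1 = 144
  d = 288: Id(288) · 𝟙(288/288) = 288 · 1 = 288
Summing: (Id * 𝟙)(288) = 1 + 2 + 3 + 4 + 6 + 8 + 9 + 12 + 16 + 18 + 24 + 32 + 36 + 48 + 72 + 96 + 144 + 288 = 819.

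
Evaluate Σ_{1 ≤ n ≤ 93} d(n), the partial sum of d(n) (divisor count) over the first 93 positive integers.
Σ_{n ≤ 93} d(n) = 439

Compute d(n) for each 1 ≤ n ≤ 93: d(1) = 1, d(2) = 2, d(3) = 2, d(4) = 3, d(5) = 2, d(6) = 4, d(7) = 2, d(8) = 4, d(9) = 3, d(10) = 4, d(11) = 2, d(12) = 6, d(13) = 2, d(14) = 4, d(15) = 4, d(16) = 5, d(17) = 2, d(18) = 6, d(19) = 2, d(20) = 6, d(21) = 4, d(22) = 4, d(23) = 2, d(24) = 8, d(25) = 3, d(26) = 4, d(27) = 4, d(28) = 6, d(29) = 2, d(30) = 8, d(31) = 2, d(32) = 6, d(33) = 4, d(34) = 4, d(35) = 4, d(36) = 9, d(37) = 2, d(38) = 4, d(39) = 4, d(40) = 8, d(41) = 2, d(42) = 8, d(43) = 2, d(44) = 6, d(45) = 6, d(46) = 4, d(47) = 2, d(48) = 10, d(49) = 3, d(50) = 6, d(51) = 4, d(52) = 6, d(53) = 2, d(54) = 8, d(55) = 4, d(56) = 8, d(57) = 4, d(58) = 4, d(59) = 2, d(60) = 12, d(61) = 2, d(62) = 4, d(63) = 6, d(64) = 7, d(65) = 4, d(66) = 8, d(67) = 2, d(68) = 6, d(69) = 4, d(70) = 8, d(71) = 2, d(72) = 12, d(73) = 2, d(74) = 4, d(75) = 6, d(76) = 6, d(77) = 4, d(78) = 8, d(79) = 2, d(80) = 10, d(81) = 5, d(82) = 4, d(83) = 2, d(84) = 12, d(85) = 4, d(86) = 4, d(87) = 4, d(88) = 8, d(89) = 2, d(90) = 12, d(91) = 4, d(92) = 6, d(93) = 4. Summing all 93 values: 439. (Dirichlet's divisor formula: Σ_{n ≤ x} d(n) = x ln(x) + (2γ − 1) x + O(√x). For x = 93, the asymptotic estimate is ≈ 435.89.)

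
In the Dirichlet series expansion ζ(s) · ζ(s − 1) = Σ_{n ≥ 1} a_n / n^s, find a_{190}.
σ(190) = 360

In the product (Σ m^0/m^s)(Σ k / k^s) = Σ (Σ_{d | n} d) / n^s, the coefficient of 1/n^s is σ(n) = Σ_{d | n} d. For n = 190, divisors are [1, 2, 5, 10, 19, 38, 95, 190]; summing: σ(190) = 360.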